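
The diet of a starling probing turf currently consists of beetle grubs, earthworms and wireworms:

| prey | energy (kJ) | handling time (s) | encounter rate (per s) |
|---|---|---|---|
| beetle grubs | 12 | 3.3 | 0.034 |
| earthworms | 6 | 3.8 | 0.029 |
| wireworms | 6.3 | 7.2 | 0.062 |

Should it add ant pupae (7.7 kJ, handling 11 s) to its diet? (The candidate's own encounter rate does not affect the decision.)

Yes

Intake rate on the current diet: R = (0.034×12 + 0.029×6 + 0.062×6.3) / (1 + 0.034×3.3 + 0.029×3.8 + 0.062×7.2) = 0.9726/1.669 = 0.5828 kJ/s.
Profitability of ant pupae: 7.7/11 = 0.7 kJ/s.
0.7 > 0.5828, so adding ant pupae raises the average — include it.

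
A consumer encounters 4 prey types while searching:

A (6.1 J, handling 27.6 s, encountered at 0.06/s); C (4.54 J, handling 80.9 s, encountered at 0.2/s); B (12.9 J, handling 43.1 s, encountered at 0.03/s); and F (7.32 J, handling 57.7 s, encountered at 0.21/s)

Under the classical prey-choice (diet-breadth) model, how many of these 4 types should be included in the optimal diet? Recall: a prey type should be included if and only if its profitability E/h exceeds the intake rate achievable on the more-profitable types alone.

2

E/h in descending order: B 0.299, A 0.221, F 0.127, C 0.0561 J/s. The optimal diet is the largest prefix of this list for which every included type satisfies E_i/h_i > R on the types above it.
Rate on top 1: 0.1688. A: 0.221 > 0.1688 → include.
Rate on top 2: 0.1907. F: 0.127 < 0.1907 → exclude; stop.
Optimal diet: B, A — 2 of 4 types.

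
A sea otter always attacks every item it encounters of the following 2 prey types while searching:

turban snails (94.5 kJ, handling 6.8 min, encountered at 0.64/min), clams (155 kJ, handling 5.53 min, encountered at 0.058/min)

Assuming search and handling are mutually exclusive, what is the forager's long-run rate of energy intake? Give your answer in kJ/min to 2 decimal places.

R = Σλ_iE_i / (1 + Σλ_ih_i)
Numerator: 0.64×94.5 + 0.058×155 = 69.47
Denominator: 1 + 0.64×6.8 + 0.058×5.53 = 5.673
R = 69.47/5.673 = 12.25 kJ/min

12.25 kJ/min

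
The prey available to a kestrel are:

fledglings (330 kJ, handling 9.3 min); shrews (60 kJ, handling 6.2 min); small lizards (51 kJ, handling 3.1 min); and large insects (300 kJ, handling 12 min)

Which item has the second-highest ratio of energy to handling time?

In descending order of E/h:
fledglings: 330/9.3 = 35.5 kJ/min
large insects: 300/12 = 25 kJ/min
small lizards: 51/3.1 = 16.5 kJ/min
shrews: 60/6.2 = 9.68 kJ/min

large insects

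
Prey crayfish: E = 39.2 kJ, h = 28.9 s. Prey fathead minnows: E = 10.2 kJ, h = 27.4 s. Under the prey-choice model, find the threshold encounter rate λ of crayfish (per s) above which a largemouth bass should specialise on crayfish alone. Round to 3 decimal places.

At the threshold, the rate on crayfish alone equals the profitability of fathead minnows: λ·39.2/(1 + λ·28.9) = 10.2/27.4 = 0.3723.
Rearranging, λ(39.2 − 0.3723×28.9) = 0.3723, so λ = 0.3723/28.44 = 0.01309 per s.

0.013 per s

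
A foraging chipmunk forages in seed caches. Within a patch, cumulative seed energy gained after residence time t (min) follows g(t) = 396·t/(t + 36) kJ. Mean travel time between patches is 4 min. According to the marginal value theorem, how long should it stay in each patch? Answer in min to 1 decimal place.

12.0 min

Maximise g(t)/(T+t): set derivative to zero → g'(t)(T+t) = g(t).
g'(t) = 396·36/(t + 36)². Setting 396·36/(t+36)² = 396t/[(t+36)(4+t)] gives 36(4+t) = t(t+36), so t² = 36×4 = 144.
t* = √144 = 12 min.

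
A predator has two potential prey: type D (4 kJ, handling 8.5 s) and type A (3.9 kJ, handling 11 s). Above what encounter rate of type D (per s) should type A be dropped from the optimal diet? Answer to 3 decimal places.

Drop type A once their profitability E₂/h₂ falls below the rate achievable on type D alone: E₂/h₂ = λE₁/(1 + λh₁).
Solve for λ: λE₁h₂ = E₂(1 + λh₁) → λ(E₁h₂ − E₂h₁) = E₂ → λ = E₂/(E₁h₂ − E₂h₁).
λ = 3.9/(4×11 − 3.9×8.5) = 3.9/10.85 = 0.3594 per s.

0.359 per s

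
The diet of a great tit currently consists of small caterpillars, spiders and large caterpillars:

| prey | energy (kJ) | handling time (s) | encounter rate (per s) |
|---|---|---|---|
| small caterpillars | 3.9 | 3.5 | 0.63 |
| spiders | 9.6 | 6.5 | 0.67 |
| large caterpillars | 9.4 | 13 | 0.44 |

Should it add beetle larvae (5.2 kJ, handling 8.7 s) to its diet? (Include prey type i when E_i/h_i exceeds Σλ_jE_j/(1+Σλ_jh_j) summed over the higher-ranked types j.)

Intake rate on the current diet: R = (0.63×3.9 + 0.67×9.6 + 0.44×9.4) / (1 + 0.63×3.5 + 0.67×6.5 + 0.44×13) = 13.03/13.28 = 0.9808 kJ/s.
beetle larvae: E/h = 5.2/8.7 = 0.5977 kJ/s.
Since 0.5977 < R, time spent handling beetle larvae is better spent searching.

No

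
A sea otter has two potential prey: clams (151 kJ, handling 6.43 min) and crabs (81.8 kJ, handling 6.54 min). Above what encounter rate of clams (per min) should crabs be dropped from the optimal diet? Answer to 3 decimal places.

Drop crabs once their profitability E₂/h₂ falls below the rate achievable on clams alone: E₂/h₂ = λE₁/(1 + λh₁).
Solve for λ: λE₁h₂ = E₂(1 + λh₁) → λ(E₁h₂ − E₂h₁) = E₂ → λ = E₂/(E₁h₂ − E₂h₁).
λ = 81.8/(151×6.54 − 81.8×6.43) = 81.8/461.6 = 0.1772 per min.

0.177 per min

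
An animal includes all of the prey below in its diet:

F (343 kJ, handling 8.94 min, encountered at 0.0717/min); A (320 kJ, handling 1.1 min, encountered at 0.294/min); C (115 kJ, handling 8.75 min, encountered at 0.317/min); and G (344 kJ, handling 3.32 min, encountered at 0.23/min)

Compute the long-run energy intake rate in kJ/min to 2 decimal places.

42.58 kJ/min

R = (0.0717×343 + 0.294×320 + 0.317×115 + 0.23×344) / (1 + 0.0717×8.94 + 0.294×1.1 + 0.317×8.75 + 0.23×3.32) = 234.2/5.502 = 42.58 kJ/min.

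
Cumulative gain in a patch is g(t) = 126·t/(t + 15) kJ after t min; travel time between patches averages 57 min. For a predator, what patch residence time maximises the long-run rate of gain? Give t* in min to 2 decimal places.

29.24 min

Optimal t* satisfies g'(t*) = g(t*)/(T + t*).
g'(t) = 126·15/(t + 15)². Setting 126·15/(t+15)² = 126t/[(t+15)(57+t)] gives 15(57+t) = t(t+15), so t² = 15×57 = 855.
t* = √855 = 29.24 min.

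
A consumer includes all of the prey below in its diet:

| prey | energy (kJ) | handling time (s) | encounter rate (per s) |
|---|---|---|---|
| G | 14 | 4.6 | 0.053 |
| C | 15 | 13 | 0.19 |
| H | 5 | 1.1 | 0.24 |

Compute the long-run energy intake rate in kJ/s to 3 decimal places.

1.205 kJ/s

R = Σλ_iE_i / (1 + Σλ_ih_i)
Numerator: 0.053×14 + 0.19×15 + 0.24×5 = 4.792
Denominator: 1 + 0.053×4.6 + 0.19×13 + 0.24×1.1 = 3.978
R = 4.792/3.978 = 1.205 kJ/s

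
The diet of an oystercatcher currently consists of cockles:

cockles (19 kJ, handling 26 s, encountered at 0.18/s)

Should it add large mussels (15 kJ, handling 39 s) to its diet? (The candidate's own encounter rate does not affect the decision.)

Intake rate on the current diet: R = (0.18×19) / (1 + 0.18×26) = 3.42/5.68 = 0.6021 kJ/s.
large mussels: E/h = 15/39 = 0.3846 kJ/s.
0.3846 < 0.6021, so adding large mussels would lower the average — exclude it.

No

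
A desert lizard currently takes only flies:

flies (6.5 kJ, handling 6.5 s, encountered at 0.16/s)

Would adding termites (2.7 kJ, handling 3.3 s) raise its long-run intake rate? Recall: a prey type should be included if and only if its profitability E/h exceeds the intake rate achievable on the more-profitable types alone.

Yes

Current rate: (0.16×6.5)/(1 + 0.16×6.5) = 0.5098 kJ/s.
Profitability of termites: 2.7/3.3 = 0.8182 kJ/s.
Since 0.8182 > R, including termites increases the long-run rate.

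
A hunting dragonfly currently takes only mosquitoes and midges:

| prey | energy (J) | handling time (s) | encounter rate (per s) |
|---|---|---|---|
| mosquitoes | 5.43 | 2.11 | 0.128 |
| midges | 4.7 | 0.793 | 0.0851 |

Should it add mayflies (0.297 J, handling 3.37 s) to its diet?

No

Intake rate on the current diet: R = (0.128×5.43 + 0.0851×4.7) / (1 + 0.128×2.11 + 0.0851×0.793) = 1.095/1.338 = 0.8187 J/s.
Profitability of mayflies: 0.297/3.37 = 0.08813 J/s.
0.08813 < 0.8187, so adding mayflies would lower the average — exclude it.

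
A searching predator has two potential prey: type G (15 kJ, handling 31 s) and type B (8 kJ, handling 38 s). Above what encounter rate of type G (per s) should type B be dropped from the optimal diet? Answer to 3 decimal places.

0.025 per s

At the threshold, the rate on type G alone equals the profitability of type B: λ·15/(1 + λ·31) = 8/38 = 0.2105.
Rearranging, λ(15 − 0.2105×31) = 0.2105, so λ = 0.2105/8.474 = 0.02484 per s.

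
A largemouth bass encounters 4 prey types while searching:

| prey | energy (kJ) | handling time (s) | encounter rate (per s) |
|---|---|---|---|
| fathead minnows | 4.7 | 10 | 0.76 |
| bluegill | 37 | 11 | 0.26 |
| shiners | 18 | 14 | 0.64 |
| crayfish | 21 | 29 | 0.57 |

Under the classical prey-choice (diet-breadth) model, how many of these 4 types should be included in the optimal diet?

1

E/h in descending order: bluegill 3.36, shiners 1.29, crayfish 0.724, fathead minnows 0.47 kJ/s. The optimal diet is the largest prefix of this list for which every included type satisfies E_i/h_i > R on the types above it.
Rate on top 1: 2.492. shiners: 1.29 < 2.492 → exclude; stop.
Optimal diet: bluegill — 1 of 4 types.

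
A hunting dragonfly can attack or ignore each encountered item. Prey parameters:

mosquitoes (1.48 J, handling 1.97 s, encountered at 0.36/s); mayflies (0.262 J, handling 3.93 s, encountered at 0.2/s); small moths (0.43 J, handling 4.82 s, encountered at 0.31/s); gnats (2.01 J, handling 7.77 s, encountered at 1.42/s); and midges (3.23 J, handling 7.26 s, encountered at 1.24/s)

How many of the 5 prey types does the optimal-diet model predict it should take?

2

E/h in descending order: mosquitoes 0.751, midges 0.445, gnats 0.259, small moths 0.0892, mayflies 0.0667 J/s. The optimal diet is the largest prefix of this list for which every included type satisfies E_i/h_i > R on the types above it.
Rate on top 1: 0.3117. midges: 0.445 > 0.3117 → include.
Rate on top 2: 0.4237. gnats: 0.259 < 0.4237 → exclude; stop.
Optimal diet: mosquitoes, midges — 2 of 5 types.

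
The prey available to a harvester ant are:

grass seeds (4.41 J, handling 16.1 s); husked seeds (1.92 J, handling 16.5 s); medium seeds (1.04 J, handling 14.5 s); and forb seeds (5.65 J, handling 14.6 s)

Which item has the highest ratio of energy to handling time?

forb seeds

Profitability E/h (J/s): grass seeds = 4.41/16.1 = 0.274, husked seeds = 1.92/16.5 = 0.116, medium seeds = 1.04/14.5 = 0.0717, forb seeds = 5.65/14.6 = 0.387.
Ranked: forb seeds > grass seeds > husked seeds > medium seeds.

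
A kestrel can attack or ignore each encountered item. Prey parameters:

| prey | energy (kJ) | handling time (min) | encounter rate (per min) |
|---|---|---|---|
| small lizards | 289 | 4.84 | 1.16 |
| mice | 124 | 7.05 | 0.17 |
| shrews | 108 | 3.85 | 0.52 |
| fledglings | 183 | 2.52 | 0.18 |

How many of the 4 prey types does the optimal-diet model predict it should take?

2

Rank by E/h (kJ/min): fledglings 72.6, small lizards 59.7, shrews 28.1, mice 17.6. Include each in turn until the next type's E/h falls below the running intake rate.
Rate on top 1: 22.66. small lizards: 59.7 > 22.66 → include.
Rate on top 2: 52.09. shrews: 28.1 < 52.09 → exclude; stop.
Optimal diet: fledglings, small lizards — 2 of 4 types.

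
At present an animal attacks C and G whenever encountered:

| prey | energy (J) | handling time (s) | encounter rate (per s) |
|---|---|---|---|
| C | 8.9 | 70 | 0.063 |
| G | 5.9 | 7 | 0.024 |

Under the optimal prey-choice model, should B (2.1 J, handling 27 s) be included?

No

Intake rate on the current diet: R = (0.063×8.9 + 0.024×5.9) / (1 + 0.063×70 + 0.024×7) = 0.7023/5.578 = 0.1259 J/s.
B: E/h = 2.1/27 = 0.07778 J/s.
0.07778 < 0.1259, so adding B would lower the average — exclude it.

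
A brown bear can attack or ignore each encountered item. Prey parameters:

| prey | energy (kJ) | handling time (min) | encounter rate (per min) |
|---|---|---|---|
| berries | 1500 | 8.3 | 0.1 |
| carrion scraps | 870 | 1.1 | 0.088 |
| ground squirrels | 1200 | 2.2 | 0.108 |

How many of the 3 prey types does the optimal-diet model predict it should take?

E/h in descending order: carrion scraps 791, ground squirrels 545, berries 181 kJ/min. The optimal diet is the largest prefix of this list for which every included type satisfies E_i/h_i > R on the types above it.
Rate on top 1: 69.8. ground squirrels: 545 > 69.8 → include.
Rate on top 2: 154.5. berries: 181 > 154.5 → include.
Optimal diet: carrion scraps, ground squirrels, berries — 3 of 3 types.

3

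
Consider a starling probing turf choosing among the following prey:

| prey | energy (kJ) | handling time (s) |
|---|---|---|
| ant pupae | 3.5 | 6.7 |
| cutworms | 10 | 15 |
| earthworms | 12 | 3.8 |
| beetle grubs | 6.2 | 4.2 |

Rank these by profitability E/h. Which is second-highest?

Profitability E/h (kJ/s): ant pupae = 3.5/6.7 = 0.522, cutworms = 10/15 = 0.667, earthworms = 12/3.8 = 3.16, beetle grubs = 6.2/4.2 = 1.48.
Ranked: earthworms > beetle grubs > cutworms > ant pupae.

beetle grubs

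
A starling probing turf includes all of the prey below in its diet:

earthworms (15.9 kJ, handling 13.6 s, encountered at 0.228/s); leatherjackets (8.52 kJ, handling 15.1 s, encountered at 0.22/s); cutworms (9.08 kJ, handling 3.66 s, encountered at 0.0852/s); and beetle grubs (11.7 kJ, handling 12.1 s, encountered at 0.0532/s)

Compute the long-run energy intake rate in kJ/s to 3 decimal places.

0.823 kJ/s

Energy encountered per unit search time: 0.228×15.9 + 0.22×8.52 + 0.0852×9.08 + 0.0532×11.7 = 6.896 kJ/s.
Handling time per unit search time: 0.228×13.6 + 0.22×15.1 + 0.0852×3.66 + 0.0532×12.1 = 7.378.
Rate = 6.896/(1 + 7.378) = 0.823 kJ/s.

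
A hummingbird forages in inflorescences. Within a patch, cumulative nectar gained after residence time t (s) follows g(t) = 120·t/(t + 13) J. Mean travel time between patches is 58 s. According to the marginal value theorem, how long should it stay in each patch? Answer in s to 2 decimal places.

Optimal t* satisfies g'(t*) = g(t*)/(T + t*).
g'(t) = 120·13/(t + 13)². Setting 120·13/(t+13)² = 120t/[(t+13)(58+t)] gives 13(58+t) = t(t+13), so t² = 13×58 = 754.
t* = √754 = 27.46 s.

27.46 s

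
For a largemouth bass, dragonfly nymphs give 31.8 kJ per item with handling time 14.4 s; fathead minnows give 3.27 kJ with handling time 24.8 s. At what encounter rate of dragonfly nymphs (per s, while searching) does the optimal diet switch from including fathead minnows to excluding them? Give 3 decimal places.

Drop fathead minnows once their profitability E₂/h₂ falls below the rate achievable on dragonfly nymphs alone: E₂/h₂ = λE₁/(1 + λh₁).
Solve for λ: λE₁h₂ = E₂(1 + λh₁) → λ(E₁h₂ − E₂h₁) = E₂ → λ = E₂/(E₁h₂ − E₂h₁).
λ = 3.27/(31.8×24.8 − 3.27×14.4) = 3.27/741.6 = 0.00441 per s.

0.004 per s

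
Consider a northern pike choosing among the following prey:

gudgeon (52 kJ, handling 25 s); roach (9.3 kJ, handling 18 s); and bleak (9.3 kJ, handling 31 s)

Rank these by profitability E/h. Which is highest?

Profitability E/h (kJ/s): gudgeon = 52/25 = 2.08, roach = 9.3/18 = 0.517, bleak = 9.3/31 = 0.3.
Ranked: gudgeon > roach > bleak.

gudgeon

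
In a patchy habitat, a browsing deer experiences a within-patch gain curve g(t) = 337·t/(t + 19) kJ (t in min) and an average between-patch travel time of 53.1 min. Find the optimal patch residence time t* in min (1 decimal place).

By the marginal value theorem, leave when the instantaneous gain rate g'(t) equals the habitat-wide average g(t)/(T + t).
g'(t) = 337·19/(t + 19)². Setting 337·19/(t+19)² = 337t/[(t+19)(53.1+t)] gives 19(53.1+t) = t(t+19), so t² = 19×53.1 = 1009.
t* = √1009 = 31.76 min.

31.8 min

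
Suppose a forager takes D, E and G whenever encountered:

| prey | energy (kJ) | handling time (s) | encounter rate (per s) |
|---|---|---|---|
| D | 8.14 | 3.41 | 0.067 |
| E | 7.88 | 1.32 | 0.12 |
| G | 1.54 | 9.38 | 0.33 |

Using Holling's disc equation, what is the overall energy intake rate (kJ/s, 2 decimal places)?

R = Σλ_iE_i / (1 + Σλ_ih_i)
Numerator: 0.067×8.14 + 0.12×7.88 + 0.33×1.54 = 1.999
Denominator: 1 + 0.067×3.41 + 0.12×1.32 + 0.33×9.38 = 4.482
R = 1.999/4.482 = 0.446 kJ/s

0.45 kJ/s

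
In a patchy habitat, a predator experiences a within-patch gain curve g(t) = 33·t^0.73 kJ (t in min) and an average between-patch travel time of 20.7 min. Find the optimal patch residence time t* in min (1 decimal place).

Maximise g(t)/(T+t): set derivative to zero → g'(t)(T+t) = g(t).
g'(t) = 0.73·33·t^-0.27. Setting 0.73·33·t^-0.27 = 33·t^0.73/(20.7+t) gives 0.73(20.7+t) = t, so 0.27·t = 0.73×20.7.
t* = 0.73×20.7/0.27 = 55.97 min.

56.0 min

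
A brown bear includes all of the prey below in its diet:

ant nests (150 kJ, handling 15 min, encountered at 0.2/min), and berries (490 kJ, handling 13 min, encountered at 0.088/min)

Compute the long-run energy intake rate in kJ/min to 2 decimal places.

14.21 kJ/min

R = Σλ_iE_i / (1 + Σλ_ih_i)
Numerator: 0.2×150 + 0.088×490 = 73.12
Denominator: 1 + 0.2×15 + 0.088×13 = 5.144
R = 73.12/5.144 = 14.21 kJ/min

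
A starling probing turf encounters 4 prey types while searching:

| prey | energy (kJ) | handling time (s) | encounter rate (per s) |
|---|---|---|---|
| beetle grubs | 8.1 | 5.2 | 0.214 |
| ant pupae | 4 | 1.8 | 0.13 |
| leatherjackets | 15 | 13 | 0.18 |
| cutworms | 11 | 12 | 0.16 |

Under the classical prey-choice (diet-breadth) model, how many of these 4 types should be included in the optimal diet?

Rank by E/h (kJ/s): ant pupae 2.22, beetle grubs 1.56, leatherjackets 1.15, cutworms 0.917. Include each in turn until the next type's E/h falls below the running intake rate.
Rate on top 1: 0.4214. beetle grubs: 1.56 > 0.4214 → include.
Rate on top 2: 0.9602. leatherjackets: 1.15 > 0.9602 → include.
Rate on top 3: 1.057. cutworms: 0.917 < 1.057 → exclude; stop.
Optimal diet: ant pupae, beetle grubs, leatherjackets — 3 of 4 types.

3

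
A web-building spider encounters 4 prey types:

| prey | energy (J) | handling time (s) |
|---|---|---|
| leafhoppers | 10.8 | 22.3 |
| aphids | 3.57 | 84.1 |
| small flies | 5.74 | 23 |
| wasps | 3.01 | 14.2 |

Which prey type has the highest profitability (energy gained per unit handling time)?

leafhoppers

Profitability E/h (J/s): leafhoppers = 10.8/22.3 = 0.484, aphids = 3.57/84.1 = 0.0424, small flies = 5.74/23 = 0.25, wasps = 3.01/14.2 = 0.212.
Ranked: leafhoppers > small flies > wasps > aphids.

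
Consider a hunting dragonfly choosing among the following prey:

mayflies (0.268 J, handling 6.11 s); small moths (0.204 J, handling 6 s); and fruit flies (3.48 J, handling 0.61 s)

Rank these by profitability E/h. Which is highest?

Profitability E/h (J/s): mayflies = 0.268/6.11 = 0.0439, small moths = 0.204/6 = 0.034, fruit flies = 3.48/0.61 = 5.7.
Ranked: fruit flies > mayflies > small moths.

fruit flies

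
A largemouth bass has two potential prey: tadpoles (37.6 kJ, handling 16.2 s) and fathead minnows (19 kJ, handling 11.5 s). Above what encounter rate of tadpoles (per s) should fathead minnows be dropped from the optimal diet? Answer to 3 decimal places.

At the threshold, the rate on tadpoles alone equals the profitability of fathead minnows: λ·37.6/(1 + λ·16.2) = 19/11.5 = 1.652.
Rearranging, λ(37.6 − 1.652×16.2) = 1.652, so λ = 1.652/10.83 = 0.1525 per s.

0.152 per s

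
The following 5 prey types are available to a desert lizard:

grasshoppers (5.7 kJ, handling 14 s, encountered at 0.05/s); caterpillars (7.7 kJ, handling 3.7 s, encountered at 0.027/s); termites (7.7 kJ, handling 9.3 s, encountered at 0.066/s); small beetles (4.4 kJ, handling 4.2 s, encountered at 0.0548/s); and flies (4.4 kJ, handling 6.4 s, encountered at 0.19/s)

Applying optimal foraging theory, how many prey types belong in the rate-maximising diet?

4

Profitabilities (E/h, kJ/s): caterpillars 2.08, small beetles 1.05, termites 0.828, flies 0.688, grasshoppers 0.407. Add prey in this order while the next type's profitability exceeds the intake rate on those already taken.
Rate on top 1: 0.189. small beetles: 1.05 > 0.189 → include.
Rate on top 2: 0.3376. termites: 0.828 > 0.3376 → include.
Rate on top 3: 0.4924. flies: 0.688 > 0.4924 → include.
Rate on top 4: 0.5675. grasshoppers: 0.407 < 0.5675 → exclude; stop.
Optimal diet: caterpillars, small beetles, termites, flies — 4 of 5 types.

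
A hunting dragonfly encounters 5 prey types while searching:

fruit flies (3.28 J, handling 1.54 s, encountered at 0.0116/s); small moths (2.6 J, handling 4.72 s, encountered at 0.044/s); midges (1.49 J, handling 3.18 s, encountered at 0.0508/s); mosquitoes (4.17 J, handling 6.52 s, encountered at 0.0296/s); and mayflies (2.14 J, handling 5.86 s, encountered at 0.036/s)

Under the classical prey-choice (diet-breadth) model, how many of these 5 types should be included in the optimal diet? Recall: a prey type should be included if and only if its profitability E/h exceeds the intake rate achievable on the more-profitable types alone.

5

E/h in descending order: fruit flies 2.13, mosquitoes 0.64, small moths 0.551, midges 0.469, mayflies 0.365 J/s. The optimal diet is the largest prefix of this list for which every included type satisfies E_i/h_i > R on the types above it.
Rate on top 1: 0.03738. mosquitoes: 0.64 > 0.03738 → include.
Rate on top 2: 0.1334. small moths: 0.551 > 0.1334 → include.
Rate on top 3: 0.1945. midges: 0.469 > 0.1945 → include.
Rate on top 4: 0.2225. mayflies: 0.365 > 0.2225 → include.
Optimal diet: fruit flies, mosquitoes, small moths, midges, mayflies — 5 of 5 types.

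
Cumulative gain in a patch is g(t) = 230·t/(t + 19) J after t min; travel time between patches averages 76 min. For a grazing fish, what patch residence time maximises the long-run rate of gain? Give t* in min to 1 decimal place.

38.0 min

Maximise g(t)/(T+t): set derivative to zero → g'(t)(T+t) = g(t).
g'(t) = 230·19/(t + 19)². Setting 230·19/(t+19)² = 230t/[(t+19)(76+t)] gives 19(76+t) = t(t+19), so t² = 19×76 = 1444.
t* = √1444 = 38 min.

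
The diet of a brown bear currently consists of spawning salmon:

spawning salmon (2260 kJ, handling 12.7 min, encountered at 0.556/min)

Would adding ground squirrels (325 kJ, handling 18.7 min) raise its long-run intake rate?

On spawning salmon alone, R = ΣλE/(1+Σλh) = 1257/8.061 = 155.9 kJ/min.
ground squirrels: E/h = 325/18.7 = 17.38 kJ/min.
17.38 < 155.9, so adding ground squirrels would lower the average — exclude it.

No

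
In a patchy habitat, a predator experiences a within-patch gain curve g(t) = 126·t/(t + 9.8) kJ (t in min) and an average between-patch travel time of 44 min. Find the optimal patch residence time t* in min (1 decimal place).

20.8 min

Optimal t* satisfies g'(t*) = g(t*)/(T + t*).
g'(t) = 126·9.8/(t + 9.8)². Setting 126·9.8/(t+9.8)² = 126t/[(t+9.8)(44+t)] gives 9.8(44+t) = t(t+9.8), so t² = 9.8×44 = 431.2.
t* = √431.2 = 20.77 min.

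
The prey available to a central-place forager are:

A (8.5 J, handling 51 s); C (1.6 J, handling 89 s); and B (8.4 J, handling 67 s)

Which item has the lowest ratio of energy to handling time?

C

Profitability E/h (J/s): A = 8.5/51 = 0.167, C = 1.6/89 = 0.018, B = 8.4/67 = 0.125.
Ranked: A > B > C.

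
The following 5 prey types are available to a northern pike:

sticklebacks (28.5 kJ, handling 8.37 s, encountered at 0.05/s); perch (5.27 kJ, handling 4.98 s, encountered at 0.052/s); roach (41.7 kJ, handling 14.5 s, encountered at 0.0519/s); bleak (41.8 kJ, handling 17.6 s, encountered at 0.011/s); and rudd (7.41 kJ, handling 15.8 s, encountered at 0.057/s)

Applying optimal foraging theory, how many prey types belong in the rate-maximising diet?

3

Profitabilities (E/h, kJ/s): sticklebacks 3.41, roach 2.88, bleak 2.37, perch 1.06, rudd 0.469. Add prey in this order while the next type's profitability exceeds the intake rate on those already taken.
Rate on top 1: 1.005. roach: 2.88 > 1.005 → include.
Rate on top 2: 1.653. bleak: 2.37 > 1.653 → include.
Rate on top 3: 1.712. perch: 1.06 < 1.712 → exclude; stop.
Optimal diet: sticklebacks, roach, bleak — 3 of 5 types.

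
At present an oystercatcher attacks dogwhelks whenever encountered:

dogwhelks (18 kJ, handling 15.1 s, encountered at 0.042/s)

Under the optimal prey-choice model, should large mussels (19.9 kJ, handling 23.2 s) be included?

Intake rate on the current diet: R = (0.042×18) / (1 + 0.042×15.1) = 0.756/1.634 = 0.4626 kJ/s.
Profitability of large mussels: 19.9/23.2 = 0.8578 kJ/s.
Since 0.8578 > R, including large mussels increases the long-run rate.

Yes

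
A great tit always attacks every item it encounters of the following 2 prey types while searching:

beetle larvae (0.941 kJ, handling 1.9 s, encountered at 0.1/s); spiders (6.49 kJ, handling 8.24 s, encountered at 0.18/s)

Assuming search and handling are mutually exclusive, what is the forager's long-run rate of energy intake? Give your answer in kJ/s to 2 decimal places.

Energy encountered per unit search time: 0.1×0.941 + 0.18×6.49 = 1.262 kJ/s.
Handling time per unit search time: 0.1×1.9 + 0.18×8.24 = 1.673.
Rate = 1.262/(1 + 1.673) = 0.4722 kJ/s.

0.47 kJ/s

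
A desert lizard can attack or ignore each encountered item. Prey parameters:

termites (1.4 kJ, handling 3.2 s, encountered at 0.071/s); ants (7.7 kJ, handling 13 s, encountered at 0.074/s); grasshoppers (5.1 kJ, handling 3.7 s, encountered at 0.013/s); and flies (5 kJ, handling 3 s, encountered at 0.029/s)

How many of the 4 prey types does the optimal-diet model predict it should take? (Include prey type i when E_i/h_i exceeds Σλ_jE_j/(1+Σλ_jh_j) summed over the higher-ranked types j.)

E/h in descending order: flies 1.67, grasshoppers 1.38, ants 0.592, termites 0.437 kJ/s. The optimal diet is the largest prefix of this list for which every included type satisfies E_i/h_i > R on the types above it.
Rate on top 1: 0.1334. grasshoppers: 1.38 > 0.1334 → include.
Rate on top 2: 0.1862. ants: 0.592 > 0.1862 → include.
Rate on top 3: 0.3725. termites: 0.437 > 0.3725 → include.
Optimal diet: flies, grasshoppers, ants, termites — 4 of 4 types.

4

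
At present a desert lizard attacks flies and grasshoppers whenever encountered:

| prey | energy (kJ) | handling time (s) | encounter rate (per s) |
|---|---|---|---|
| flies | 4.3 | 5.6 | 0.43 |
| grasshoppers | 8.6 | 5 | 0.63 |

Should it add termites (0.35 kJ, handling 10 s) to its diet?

No

On flies and grasshoppers alone, R = ΣλE/(1+Σλh) = 7.267/6.558 = 1.108 kJ/s.
termites: E/h = 0.35/10 = 0.035 kJ/s.
0.035 < 1.108, so adding termites would lower the average — exclude it.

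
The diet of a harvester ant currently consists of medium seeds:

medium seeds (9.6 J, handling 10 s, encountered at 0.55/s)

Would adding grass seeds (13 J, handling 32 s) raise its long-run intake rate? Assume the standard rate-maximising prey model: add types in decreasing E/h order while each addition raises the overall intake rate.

No

Current rate: (0.55×9.6)/(1 + 0.55×10) = 0.8123 J/s.
grass seeds: E/h = 13/32 = 0.4062 J/s.
0.4062 < 0.8123, so adding grass seeds would lower the average — exclude it.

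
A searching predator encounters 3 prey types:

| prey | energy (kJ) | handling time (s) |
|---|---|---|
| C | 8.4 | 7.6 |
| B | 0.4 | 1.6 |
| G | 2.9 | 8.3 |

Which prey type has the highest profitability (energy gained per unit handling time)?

In descending order of E/h:
C: 8.4/7.6 = 1.11 kJ/s
G: 2.9/8.3 = 0.349 kJ/s
B: 0.4/1.6 = 0.25 kJ/s

C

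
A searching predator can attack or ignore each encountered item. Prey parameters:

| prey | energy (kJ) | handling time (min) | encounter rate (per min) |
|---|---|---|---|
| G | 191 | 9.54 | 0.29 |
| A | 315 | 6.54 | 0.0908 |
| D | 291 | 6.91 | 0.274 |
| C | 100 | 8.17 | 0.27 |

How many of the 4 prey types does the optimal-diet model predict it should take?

2

Rank by E/h (kJ/min): A 48.2, D 42.1, G 20, C 12.2. Include each in turn until the next type's E/h falls below the running intake rate.
Rate on top 1: 17.95. D: 42.1 > 17.95 → include.
Rate on top 2: 31.07. G: 20 < 31.07 → exclude; stop.
Optimal diet: A, D — 2 of 4 types.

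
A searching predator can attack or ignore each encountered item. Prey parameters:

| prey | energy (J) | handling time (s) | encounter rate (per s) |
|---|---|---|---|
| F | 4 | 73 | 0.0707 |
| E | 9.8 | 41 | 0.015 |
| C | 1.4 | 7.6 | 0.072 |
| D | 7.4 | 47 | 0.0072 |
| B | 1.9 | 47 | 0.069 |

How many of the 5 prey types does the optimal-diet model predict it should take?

3

E/h in descending order: E 0.239, C 0.184, D 0.157, F 0.0548, B 0.0404 J/s. The optimal diet is the largest prefix of this list for which every included type satisfies E_i/h_i > R on the types above it.
Rate on top 1: 0.09102. C: 0.184 > 0.09102 → include.
Rate on top 2: 0.1146. D: 0.157 > 0.1146 → include.
Rate on top 3: 0.1204. F: 0.0548 < 0.1204 → exclude; stop.
Optimal diet: E, C, D — 3 of 5 types.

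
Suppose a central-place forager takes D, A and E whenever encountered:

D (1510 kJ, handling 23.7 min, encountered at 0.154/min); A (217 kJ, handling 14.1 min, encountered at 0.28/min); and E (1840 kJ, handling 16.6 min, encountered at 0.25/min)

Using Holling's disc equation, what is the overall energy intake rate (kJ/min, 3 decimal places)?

Energy encountered per unit search time: 0.154×1510 + 0.28×217 + 0.25×1840 = 753.3 kJ/min.
Handling time per unit search time: 0.154×23.7 + 0.28×14.1 + 0.25×16.6 = 11.75.
Rate = 753.3/(1 + 11.75) = 59.09 kJ/min.

59.093 kJ/min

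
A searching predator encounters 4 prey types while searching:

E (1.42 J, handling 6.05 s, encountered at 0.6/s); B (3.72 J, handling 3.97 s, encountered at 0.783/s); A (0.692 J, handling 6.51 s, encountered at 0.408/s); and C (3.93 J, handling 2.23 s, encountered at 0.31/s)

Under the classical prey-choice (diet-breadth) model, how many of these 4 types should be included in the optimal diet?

Profitabilities (E/h, J/s): C 1.76, B 0.937, E 0.235, A 0.106. Add prey in this order while the next type's profitability exceeds the intake rate on those already taken.
Rate on top 1: 0.7203. B: 0.937 > 0.7203 → include.
Rate on top 2: 0.8607. E: 0.235 < 0.8607 → exclude; stop.
Optimal diet: C, B — 2 of 4 types.

2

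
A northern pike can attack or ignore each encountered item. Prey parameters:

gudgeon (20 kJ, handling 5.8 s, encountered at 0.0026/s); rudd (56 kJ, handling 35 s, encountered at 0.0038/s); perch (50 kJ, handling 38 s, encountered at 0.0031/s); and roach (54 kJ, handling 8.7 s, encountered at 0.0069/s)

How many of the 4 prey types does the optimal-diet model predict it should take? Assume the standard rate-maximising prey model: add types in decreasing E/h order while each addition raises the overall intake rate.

4

Rank by E/h (kJ/s): roach 6.21, gudgeon 3.45, rudd 1.6, perch 1.32. Include each in turn until the next type's E/h falls below the running intake rate.
Rate on top 1: 0.3515. gudgeon: 3.45 > 0.3515 → include.
Rate on top 2: 0.3949. rudd: 1.6 > 0.3949 → include.
Rate on top 3: 0.5276. perch: 1.32 > 0.5276 → include.
Optimal diet: roach, gudgeon, rudd, perch — 4 of 4 types.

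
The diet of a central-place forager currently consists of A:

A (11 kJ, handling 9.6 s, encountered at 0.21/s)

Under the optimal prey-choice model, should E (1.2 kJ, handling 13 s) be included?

On A alone, R = ΣλE/(1+Σλh) = 2.31/3.016 = 0.7659 kJ/s.
Profitability of E: 1.2/13 = 0.09231 kJ/s.
0.09231 < 0.7659, so adding E would lower the average — exclude it.

No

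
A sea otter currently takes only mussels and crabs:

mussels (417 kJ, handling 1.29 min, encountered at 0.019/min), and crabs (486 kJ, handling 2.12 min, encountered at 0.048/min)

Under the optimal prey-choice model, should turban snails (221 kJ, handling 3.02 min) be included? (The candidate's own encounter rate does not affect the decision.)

Yes

On mussels and crabs alone, R = ΣλE/(1+Σλh) = 31.25/1.126 = 27.75 kJ/min.
Profitability of turban snails: 221/3.02 = 73.18 kJ/min.
73.18 > 27.75, so adding turban snails raises the average — include it.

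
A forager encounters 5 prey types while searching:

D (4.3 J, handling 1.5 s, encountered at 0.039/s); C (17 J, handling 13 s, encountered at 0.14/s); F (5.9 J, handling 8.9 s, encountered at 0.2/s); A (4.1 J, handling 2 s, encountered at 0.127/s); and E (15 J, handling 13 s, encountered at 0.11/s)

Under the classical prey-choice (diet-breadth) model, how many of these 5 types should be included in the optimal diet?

4

Rank by E/h (J/s): D 2.87, A 2.05, C 1.31, E 1.15, F 0.663. Include each in turn until the next type's E/h falls below the running intake rate.
Rate on top 1: 0.1584. A: 2.05 > 0.1584 → include.
Rate on top 2: 0.5245. C: 1.31 > 0.5245 → include.
Rate on top 3: 0.9795. E: 1.15 > 0.9795 → include.
Rate on top 4: 1.034. F: 0.663 < 1.034 → exclude; stop.
Optimal diet: D, A, C, E — 4 of 5 types.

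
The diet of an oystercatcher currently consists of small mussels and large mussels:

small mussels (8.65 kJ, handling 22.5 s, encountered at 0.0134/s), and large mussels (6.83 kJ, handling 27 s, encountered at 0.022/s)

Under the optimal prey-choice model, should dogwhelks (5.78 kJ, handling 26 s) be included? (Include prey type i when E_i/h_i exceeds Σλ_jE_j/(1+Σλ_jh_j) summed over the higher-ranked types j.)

Yes

Intake rate on the current diet: R = (0.0134×8.65 + 0.022×6.83) / (1 + 0.0134×22.5 + 0.022×27) = 0.2662/1.895 = 0.1404 kJ/s.
Profitability of dogwhelks: 5.78/26 = 0.2223 kJ/s.
Since 0.2223 > R, including dogwhelks increases the long-run rate.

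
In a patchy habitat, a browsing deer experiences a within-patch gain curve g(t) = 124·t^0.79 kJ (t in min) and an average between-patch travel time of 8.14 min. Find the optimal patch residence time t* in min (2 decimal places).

By the marginal value theorem, leave when the instantaneous gain rate g'(t) equals the habitat-wide average g(t)/(T + t).
g'(t) = 0.79·124·t^-0.21. Setting 0.79·124·t^-0.21 = 124·t^0.79/(8.14+t) gives 0.79(8.14+t) = t, so 0.21·t = 0.79×8.14.
t* = 0.79×8.14/0.21 = 30.62 min.

30.62 min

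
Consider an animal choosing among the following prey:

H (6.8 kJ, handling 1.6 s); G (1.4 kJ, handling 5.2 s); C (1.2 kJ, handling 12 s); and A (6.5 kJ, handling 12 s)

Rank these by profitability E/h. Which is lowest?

C

In descending order of E/h:
H: 6.8/1.6 = 4.25 kJ/s
A: 6.5/12 = 0.542 kJ/s
G: 1.4/5.2 = 0.269 kJ/s
C: 1.2/12 = 0.1 kJ/s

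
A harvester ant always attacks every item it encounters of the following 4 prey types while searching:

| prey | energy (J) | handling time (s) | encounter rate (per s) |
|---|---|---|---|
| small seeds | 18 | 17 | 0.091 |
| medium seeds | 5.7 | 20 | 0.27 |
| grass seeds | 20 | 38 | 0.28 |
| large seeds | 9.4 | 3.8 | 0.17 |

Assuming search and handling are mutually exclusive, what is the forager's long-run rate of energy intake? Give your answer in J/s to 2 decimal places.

R = Σλ_iE_i / (1 + Σλ_ih_i)
Numerator: 0.091×18 + 0.27×5.7 + 0.28×20 + 0.17×9.4 = 10.38
Denominator: 1 + 0.091×17 + 0.27×20 + 0.28×38 + 0.17×3.8 = 19.23
R = 10.38/19.23 = 0.5394 J/s

0.54 J/s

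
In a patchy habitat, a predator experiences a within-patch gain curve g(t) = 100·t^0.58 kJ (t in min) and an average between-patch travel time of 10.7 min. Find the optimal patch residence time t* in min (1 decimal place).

By the marginal value theorem, leave when the instantaneous gain rate g'(t) equals the habitat-wide average g(t)/(T + t).
g'(t) = 0.58·100·t^-0.42. Setting 0.58·100·t^-0.42 = 100·t^0.58/(10.7+t) gives 0.58(10.7+t) = t, so 0.42·t = 0.58×10.7.
t* = 0.58×10.7/0.42 = 14.78 min.

14.8 min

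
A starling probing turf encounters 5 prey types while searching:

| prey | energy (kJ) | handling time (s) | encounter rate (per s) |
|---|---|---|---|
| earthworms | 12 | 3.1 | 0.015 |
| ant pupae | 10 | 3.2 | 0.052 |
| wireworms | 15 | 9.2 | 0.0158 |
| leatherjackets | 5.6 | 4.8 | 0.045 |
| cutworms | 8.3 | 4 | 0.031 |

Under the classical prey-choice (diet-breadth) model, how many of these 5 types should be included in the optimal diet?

Profitabilities (E/h, kJ/s): earthworms 3.87, ant pupae 3.12, cutworms 2.08, wireworms 1.63, leatherjackets 1.17. Add prey in this order while the next type's profitability exceeds the intake rate on those already taken.
Rate on top 1: 0.172. ant pupae: 3.12 > 0.172 → include.
Rate on top 2: 0.5771. cutworms: 2.08 > 0.5771 → include.
Rate on top 3: 0.7161. wireworms: 1.63 > 0.7161 → include.
Rate on top 4: 0.8057. leatherjackets: 1.17 > 0.8057 → include.
Optimal diet: earthworms, ant pupae, cutworms, wireworms, leatherjackets — 5 of 5 types.

5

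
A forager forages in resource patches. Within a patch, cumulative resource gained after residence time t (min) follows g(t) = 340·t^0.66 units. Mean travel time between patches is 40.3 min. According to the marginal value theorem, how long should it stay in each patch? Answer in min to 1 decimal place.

Maximise g(t)/(T+t): set derivative to zero → g'(t)(T+t) = g(t).
g'(t) = 0.66·340·t^-0.34. Setting 0.66·340·t^-0.34 = 340·t^0.66/(40.3+t) gives 0.66(40.3+t) = t, so 0.34·t = 0.66×40.3.
t* = 0.66×40.3/0.34 = 78.23 min.

78.2 min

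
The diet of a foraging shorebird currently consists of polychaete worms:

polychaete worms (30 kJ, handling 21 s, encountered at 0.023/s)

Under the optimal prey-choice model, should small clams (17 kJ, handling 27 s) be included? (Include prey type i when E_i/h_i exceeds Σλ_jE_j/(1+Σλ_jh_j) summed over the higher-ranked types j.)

On polychaete worms alone, R = ΣλE/(1+Σλh) = 0.69/1.483 = 0.4653 kJ/s.
small clams: E/h = 17/27 = 0.6296 kJ/s.
0.6296 > 0.4653, so adding small clams raises the average — include it.

Yes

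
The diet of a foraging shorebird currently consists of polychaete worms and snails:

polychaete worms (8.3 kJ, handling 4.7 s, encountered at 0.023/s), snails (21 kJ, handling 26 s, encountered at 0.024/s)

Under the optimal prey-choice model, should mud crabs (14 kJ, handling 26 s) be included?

Intake rate on the current diet: R = (0.023×8.3 + 0.024×21) / (1 + 0.023×4.7 + 0.024×26) = 0.6949/1.732 = 0.4012 kJ/s.
Profitability of mud crabs: 14/26 = 0.5385 kJ/s.
Since 0.5385 > R, including mud crabs increases the long-run rate.

Yes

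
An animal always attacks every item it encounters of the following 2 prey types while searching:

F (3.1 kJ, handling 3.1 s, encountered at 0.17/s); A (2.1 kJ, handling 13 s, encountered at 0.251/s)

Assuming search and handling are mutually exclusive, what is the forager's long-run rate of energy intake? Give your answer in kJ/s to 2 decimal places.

0.22 kJ/s

Energy encountered per unit search time: 0.17×3.1 + 0.251×2.1 = 1.054 kJ/s.
Handling time per unit search time: 0.17×3.1 + 0.251×13 = 3.79.
Rate = 1.054/(1 + 3.79) = 0.2201 kJ/s.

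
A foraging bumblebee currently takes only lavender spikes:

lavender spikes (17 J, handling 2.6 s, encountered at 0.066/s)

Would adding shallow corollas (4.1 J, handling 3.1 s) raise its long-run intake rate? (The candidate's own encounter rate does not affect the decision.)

Intake rate on the current diet: R = (0.066×17) / (1 + 0.066×2.6) = 1.122/1.172 = 0.9577 J/s.
Profitability of shallow corollas: 4.1/3.1 = 1.323 J/s.
Since 1.323 > R, including shallow corollas increases the long-run rate.

Yes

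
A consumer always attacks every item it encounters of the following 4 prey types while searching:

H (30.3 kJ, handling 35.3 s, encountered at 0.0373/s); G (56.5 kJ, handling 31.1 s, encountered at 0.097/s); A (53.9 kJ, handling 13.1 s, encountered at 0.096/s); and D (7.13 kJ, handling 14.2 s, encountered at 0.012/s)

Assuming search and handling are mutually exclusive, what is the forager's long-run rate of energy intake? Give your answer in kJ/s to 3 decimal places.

1.756 kJ/s

Energy encountered per unit search time: 0.0373×30.3 + 0.097×56.5 + 0.096×53.9 + 0.012×7.13 = 11.87 kJ/s.
Handling time per unit search time: 0.0373×35.3 + 0.097×31.1 + 0.096×13.1 + 0.012×14.2 = 5.761.
Rate = 11.87/(1 + 5.761) = 1.756 kJ/s.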